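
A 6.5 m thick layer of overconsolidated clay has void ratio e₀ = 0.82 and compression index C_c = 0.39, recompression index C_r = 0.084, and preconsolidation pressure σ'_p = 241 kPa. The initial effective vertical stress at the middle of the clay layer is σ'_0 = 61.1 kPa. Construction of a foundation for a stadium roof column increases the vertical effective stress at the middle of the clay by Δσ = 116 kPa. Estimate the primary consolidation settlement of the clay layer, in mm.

Final effective stress: σ'_f = 61.1 + 116 = 177.1 kPa.
σ'_f = 177.1 ≤ σ'_p = 241 kPa, so the clay remains overconsolidated and only the recompression index applies:
S_c = C_r·H/(1+e₀)·log₁₀(σ'_f/σ'_0) = 0.084×6.5/1.82×log₁₀(177.1/61.1)
    = 0.3 × 0.46218 = 0.1387 m

S_c ≈ 139 mm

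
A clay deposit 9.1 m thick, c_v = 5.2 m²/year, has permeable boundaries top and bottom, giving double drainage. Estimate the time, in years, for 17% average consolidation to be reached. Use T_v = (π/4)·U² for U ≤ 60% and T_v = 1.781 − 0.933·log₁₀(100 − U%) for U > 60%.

t ≈ 0.0904 years

Drainage path length: H_d = H/2 = 4.55 m (double drainage).
U ≤ 60%: T_v = (π/4)·U² = (π/4)×0.17² = 0.022698.
t = T_v·H_d²/c_v = 0.022698×4.55²/5.2 = 0.09037 years.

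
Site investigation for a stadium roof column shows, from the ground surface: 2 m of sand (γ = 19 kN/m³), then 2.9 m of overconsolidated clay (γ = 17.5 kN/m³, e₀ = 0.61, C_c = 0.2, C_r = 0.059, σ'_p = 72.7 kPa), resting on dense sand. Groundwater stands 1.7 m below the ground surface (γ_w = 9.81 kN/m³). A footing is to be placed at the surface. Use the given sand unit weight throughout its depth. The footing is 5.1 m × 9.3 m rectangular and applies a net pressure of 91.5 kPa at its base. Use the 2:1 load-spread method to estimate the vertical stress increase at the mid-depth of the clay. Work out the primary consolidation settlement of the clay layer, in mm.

S_c ≈ 47.2 mm

Mid-depth of clay below the ground surface: z = 2 + 2.9/2 = 3.45 m.
Total vertical stress at mid-clay: σ_v = 19×2 + 17.5×1.45 = 63.375 kPa.
Pore pressure: u = 9.81×(3.45 − 1.7) = 17.168 kPa.
Initial effective stress: σ'_0 = σ_v − u = 63.375 − 17.168 = 46.207 kPa.
Stress increase at mid-clay by the 2:1 spreading method:
Δσ = qBL/((B+z)(L+z)) = 91.5×5.1×9.3/((5.1+3.45)(9.3+3.45)) = 39.811 kPa
Final effective stress: σ'_f = 46.207 + 39.811 = 86.018 kPa.
σ'_f = 86.018 > σ'_p = 72.7 kPa, so the stress path crosses the preconsolidation pressure — recompression up to σ'_p, then virgin compression beyond:
S_c = H/(1+e₀)·[C_r·log₁₀(σ'_p/σ'_0) + C_c·log₁₀(σ'_f/σ'_p)]
    = 2.9/1.61 × [0.059×log₁₀(72.7/46.207) + 0.2×log₁₀(86.018/72.7)]
    = 1.8012 × [0.011613 + 0.014611] = 0.04723 m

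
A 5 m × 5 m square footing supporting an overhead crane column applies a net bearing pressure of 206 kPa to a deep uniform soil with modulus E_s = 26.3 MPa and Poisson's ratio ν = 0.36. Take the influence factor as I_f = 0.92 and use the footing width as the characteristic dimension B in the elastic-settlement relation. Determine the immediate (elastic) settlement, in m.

S_e ≈ 0.0314 m

Immediate (elastic) settlement: S_e = q·B·(1−ν²)/E_s · I_f.
E_s = 26.3 MPa = 26300 kPa.
S_e = 206 × 5 × (1 − 0.36²) / 26300 × 0.92
    = 206 × 5 × 0.8704 / 26300 × 0.92
    = 0.03136 m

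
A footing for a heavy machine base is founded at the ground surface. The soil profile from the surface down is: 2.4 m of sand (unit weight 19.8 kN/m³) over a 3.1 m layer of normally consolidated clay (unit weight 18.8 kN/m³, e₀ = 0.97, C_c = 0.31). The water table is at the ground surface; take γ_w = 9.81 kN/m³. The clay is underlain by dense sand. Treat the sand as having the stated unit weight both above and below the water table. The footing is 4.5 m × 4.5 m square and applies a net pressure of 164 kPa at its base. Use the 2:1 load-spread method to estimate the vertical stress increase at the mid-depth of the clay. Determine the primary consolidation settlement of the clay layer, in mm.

Mid-depth of clay below the ground surface: z = 2.4 + 3.1/2 = 3.95 m.
Total vertical stress at mid-clay: σ_v = 19.8×2.4 + 18.8×1.55 = 76.66 kPa.
Pore pressure: u = 9.81×(3.95 − 0) = 38.75 kPa.
Initial effective stress: σ'_0 = σ_v − u = 76.66 − 38.75 = 37.91 kPa.
Stress increase at mid-clay by the 2:1 spreading method:
Δσ = qBL/((B+z)(L+z)) = 164×4.5×4.5/((4.5+3.95)(4.5+3.95)) = 46.511 kPa
Final effective stress: σ'_f = σ'_0 + Δσ = 37.91 + 46.511 = 84.421 kPa.
Normally consolidated clay, so the full stress increment lies on the virgin compression line:
S_c = C_c·H/(1+e₀)·log₁₀(σ'_f/σ'_0) = 0.31×3.1/(1+0.97)×log₁₀(84.421/37.91)
    = 0.48782 × 0.3477 = 0.1696 m

S_c ≈ 170 mm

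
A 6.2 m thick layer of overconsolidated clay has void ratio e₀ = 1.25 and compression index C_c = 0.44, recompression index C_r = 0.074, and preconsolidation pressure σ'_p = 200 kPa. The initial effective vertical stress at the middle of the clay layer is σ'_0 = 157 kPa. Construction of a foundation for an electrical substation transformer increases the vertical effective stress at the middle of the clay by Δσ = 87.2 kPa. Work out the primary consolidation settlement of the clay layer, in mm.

Final effective stress: σ'_f = 157 + 87.2 = 244.2 kPa.
σ'_f = 244.2 > σ'_p = 200 kPa, so the stress path crosses the preconsolidation pressure — recompression up to σ'_p, then virgin compression beyond:
S_c = H/(1+e₀)·[C_r·log₁₀(σ'_p/σ'_0) + C_c·log₁₀(σ'_f/σ'_p)]
    = 6.2/2.25 × [0.074×log₁₀(200/157) + 0.44×log₁₀(244.2/200)]
    = 2.7556 × [0.0077796 + 0.038155] = 0.1266 m

S_c ≈ 127 mm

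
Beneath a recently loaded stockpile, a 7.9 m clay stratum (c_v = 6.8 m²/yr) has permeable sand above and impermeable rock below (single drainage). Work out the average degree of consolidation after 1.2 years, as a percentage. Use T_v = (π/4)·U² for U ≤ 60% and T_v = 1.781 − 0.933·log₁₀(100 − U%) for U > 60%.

U ≈ 40.8 %

Drainage path length: H_d = H = 7.9 m (single drainage).
T_v = c_v·t/H_d² = 6.8×1.2/7.9² = 0.13075.
T_v = 0.13075 corresponds to the U ≤ 60% branch:
U = √(4T_v/π) = 0.408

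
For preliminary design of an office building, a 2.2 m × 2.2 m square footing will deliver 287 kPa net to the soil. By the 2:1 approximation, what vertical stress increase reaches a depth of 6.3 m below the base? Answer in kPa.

Δσ_z ≈ 19.2 kPa

By the 2:1 method the load spreads at 1 horizontal : 2 vertical, so at depth z the loaded area has grown by z in each plan dimension:
Δσ = qBL/((B+z)(L+z)) = 287×2.2×2.2/((2.2+6.3)(2.2+6.3)) = 19.226 kPa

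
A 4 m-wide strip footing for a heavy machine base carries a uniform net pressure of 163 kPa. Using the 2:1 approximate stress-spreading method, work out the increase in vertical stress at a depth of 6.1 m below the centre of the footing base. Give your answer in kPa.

By the 2:1 method the load spreads at 1 horizontal : 2 vertical, so at depth z the loaded area has grown by z in each plan dimension:
Δσ = qB/(B+z) = 163×4/(4+6.1) = 64.554 kPa

Δσ_z ≈ 64.6 kPa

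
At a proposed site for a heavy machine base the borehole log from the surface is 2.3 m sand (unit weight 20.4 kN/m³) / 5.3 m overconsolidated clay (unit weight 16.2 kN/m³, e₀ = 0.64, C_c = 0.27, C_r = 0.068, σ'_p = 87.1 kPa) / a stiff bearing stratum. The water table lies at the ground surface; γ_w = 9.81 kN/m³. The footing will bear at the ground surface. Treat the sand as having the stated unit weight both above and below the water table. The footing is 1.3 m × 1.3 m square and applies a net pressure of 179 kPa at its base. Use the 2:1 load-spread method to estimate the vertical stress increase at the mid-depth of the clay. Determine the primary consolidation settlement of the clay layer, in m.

Mid-depth of clay below the ground surface: z = 2.3 + 5.3/2 = 4.95 m.
Total vertical stress at mid-clay: σ_v = 20.4×2.3 + 16.2×2.65 = 89.85 kPa.
Pore pressure: u = 9.81×(4.95 − 0) = 48.56 kPa.
Initial effective stress: σ'_0 = σ_v − u = 89.85 − 48.56 = 41.29 kPa.
Stress increase at mid-clay by the 2:1 spreading method:
Δσ = qBL/((B+z)(L+z)) = 179×1.3×1.3/((1.3+4.95)(1.3+4.95)) = 7.7443 kPa
Final effective stress: σ'_f = 41.29 + 7.7443 = 49.034 kPa.
σ'_f = 49.034 ≤ σ'_p = 87.1 kPa, so the clay remains overconsolidated and only the recompression index applies:
S_c = C_r·H/(1+e₀)·log₁₀(σ'_f/σ'_0) = 0.068×5.3/1.64×log₁₀(49.034/41.29)
    = 0.21976 × 0.074652 = 0.01641 m

S_c ≈ 0.0164 m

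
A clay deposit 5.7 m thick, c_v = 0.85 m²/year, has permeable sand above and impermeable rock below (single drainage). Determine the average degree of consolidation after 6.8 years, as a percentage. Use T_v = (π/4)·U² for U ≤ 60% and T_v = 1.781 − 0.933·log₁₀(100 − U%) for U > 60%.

U ≈ 47.6 %

Drainage path length: H_d = H = 5.7 m (single drainage).
T_v = c_v·t/H_d² = 0.85×6.8/5.7² = 0.1779.
T_v = 0.1779 corresponds to the U ≤ 60% branch:
U = √(4T_v/π) = 0.4759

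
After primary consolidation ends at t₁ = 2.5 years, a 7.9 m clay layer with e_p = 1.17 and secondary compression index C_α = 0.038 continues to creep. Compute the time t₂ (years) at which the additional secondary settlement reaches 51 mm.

S_s = C_α·H/(1+e_p)·log₁₀(t₂/t₁) ⇒ log₁₀(t₂/t₁) = S_s·(1+e_p)/(C_α·H).
log₁₀(t₂/t₁) = 0.051 × (1+1.17) / (0.038×7.9) = 0.3687
t₂ = t₁ × 10^0.3687 = 2.5 × 2.337 = 5.842 years

t₂ ≈ 5.84 years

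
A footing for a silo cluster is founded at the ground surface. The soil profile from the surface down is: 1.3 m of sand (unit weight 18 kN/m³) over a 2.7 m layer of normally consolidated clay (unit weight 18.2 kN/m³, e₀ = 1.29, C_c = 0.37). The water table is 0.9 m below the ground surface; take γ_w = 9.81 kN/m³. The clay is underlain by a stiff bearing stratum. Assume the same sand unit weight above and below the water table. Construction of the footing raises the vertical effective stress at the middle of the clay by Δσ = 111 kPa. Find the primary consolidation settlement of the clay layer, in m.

Mid-depth of clay below the ground surface: z = 1.3 + 2.7/2 = 2.65 m.
Total vertical stress at mid-clay: σ_v = 18×1.3 + 18.2×1.35 = 47.97 kPa.
Pore pressure: u = 9.81×(2.65 − 0.9) = 17.168 kPa.
Initial effective stress: σ'_0 = σ_v − u = 47.97 − 17.168 = 30.802 kPa.
Final effective stress: σ'_f = σ'_0 + Δσ = 30.802 + 111 = 141.8 kPa.
Normally consolidated clay, so the full stress increment lies on the virgin compression line:
S_c = C_c·H/(1+e₀)·log₁₀(σ'_f/σ'_0) = 0.37×2.7/(1+1.29)×log₁₀(141.8/30.802)
    = 0.43624 × 0.6631 = 0.2893 m

S_c ≈ 0.289 m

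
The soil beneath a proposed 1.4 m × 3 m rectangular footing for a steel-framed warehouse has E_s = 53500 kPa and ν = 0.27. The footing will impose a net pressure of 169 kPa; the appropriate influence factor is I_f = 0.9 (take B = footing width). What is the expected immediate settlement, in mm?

S_e ≈ 3.69 mm

Immediate (elastic) settlement: S_e = q·B·(1−ν²)/E_s · I_f.
S_e = 169 × 1.4 × (1 − 0.27²) / 53500 × 0.9
    = 169 × 1.4 × 0.9271 / 53500 × 0.9
    = 0.00369 m = 3.69 mm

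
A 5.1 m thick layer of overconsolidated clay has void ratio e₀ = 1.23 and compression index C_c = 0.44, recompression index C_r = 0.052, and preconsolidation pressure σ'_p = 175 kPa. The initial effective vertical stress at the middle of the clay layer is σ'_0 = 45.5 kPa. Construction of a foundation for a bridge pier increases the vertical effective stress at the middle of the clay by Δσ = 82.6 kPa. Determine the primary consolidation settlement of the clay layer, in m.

S_c ≈ 0.0535 m

Final effective stress: σ'_f = 45.5 + 82.6 = 128.1 kPa.
σ'_f = 128.1 ≤ σ'_p = 175 kPa, so the clay remains overconsolidated and only the recompression index applies:
S_c = C_r·H/(1+e₀)·log₁₀(σ'_f/σ'_0) = 0.052×5.1/2.23×log₁₀(128.1/45.5)
    = 0.11892 × 0.44954 = 0.05346 m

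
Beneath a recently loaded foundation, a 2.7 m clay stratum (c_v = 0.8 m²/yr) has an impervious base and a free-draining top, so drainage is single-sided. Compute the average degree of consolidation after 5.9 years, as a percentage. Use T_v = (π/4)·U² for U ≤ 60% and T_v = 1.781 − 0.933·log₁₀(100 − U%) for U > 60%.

U ≈ 83.6 %

Drainage path length: H_d = H = 2.7 m (single drainage).
T_v = c_v·t/H_d² = 0.8×5.9/2.7² = 0.64746.
T_v = 0.64746 corresponds to the U > 60% branch:
U = 1 − 10^((1.781 − T_v)/0.933)/100 = 0.836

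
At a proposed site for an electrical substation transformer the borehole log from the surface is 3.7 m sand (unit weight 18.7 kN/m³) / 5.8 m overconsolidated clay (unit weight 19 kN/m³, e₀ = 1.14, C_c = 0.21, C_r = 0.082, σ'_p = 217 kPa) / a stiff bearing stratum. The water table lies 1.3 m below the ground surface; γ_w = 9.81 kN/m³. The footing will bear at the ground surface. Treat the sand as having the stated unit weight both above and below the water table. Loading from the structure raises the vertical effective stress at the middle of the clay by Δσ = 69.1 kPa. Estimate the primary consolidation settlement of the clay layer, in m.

Mid-depth of clay below the ground surface: z = 3.7 + 5.8/2 = 6.6 m.
Total vertical stress at mid-clay: σ_v = 18.7×3.7 + 19×2.9 = 124.29 kPa.
Pore pressure: u = 9.81×(6.6 − 1.3) = 51.993 kPa.
Initial effective stress: σ'_0 = σ_v − u = 124.29 − 51.993 = 72.297 kPa.
Final effective stress: σ'_f = 72.297 + 69.1 = 141.4 kPa.
σ'_f = 141.4 ≤ σ'_p = 217 kPa, so the clay remains overconsolidated and only the recompression index applies:
S_c = C_r·H/(1+e₀)·log₁₀(σ'_f/σ'_0) = 0.082×5.8/2.14×log₁₀(141.4/72.297)
    = 0.22224 × 0.29133 = 0.06475 m

S_c ≈ 0.0647 m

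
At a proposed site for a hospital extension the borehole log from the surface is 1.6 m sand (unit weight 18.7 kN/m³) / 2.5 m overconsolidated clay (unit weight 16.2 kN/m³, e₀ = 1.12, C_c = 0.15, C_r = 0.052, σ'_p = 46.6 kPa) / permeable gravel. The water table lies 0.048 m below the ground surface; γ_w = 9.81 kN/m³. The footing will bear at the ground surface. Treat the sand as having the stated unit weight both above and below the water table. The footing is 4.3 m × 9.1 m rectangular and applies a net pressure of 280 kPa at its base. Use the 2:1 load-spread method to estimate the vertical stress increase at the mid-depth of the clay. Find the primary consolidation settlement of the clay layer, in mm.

Mid-depth of clay below the ground surface: z = 1.6 + 2.5/2 = 2.85 m.
Total vertical stress at mid-clay: σ_v = 18.7×1.6 + 16.2×1.25 = 50.17 kPa.
Pore pressure: u = 9.81×(2.85 − 0.048) = 27.488 kPa.
Initial effective stress: σ'_0 = σ_v − u = 50.17 − 27.488 = 22.682 kPa.
Stress increase at mid-clay by the 2:1 spreading method:
Δσ = qBL/((B+z)(L+z)) = 280×4.3×9.1/((4.3+2.85)(9.1+2.85)) = 128.23 kPa
Final effective stress: σ'_f = 22.682 + 128.23 = 150.91 kPa.
σ'_f = 150.91 > σ'_p = 46.6 kPa, so the stress path crosses the preconsolidation pressure — recompression up to σ'_p, then virgin compression beyond:
S_c = H/(1+e₀)·[C_r·log₁₀(σ'_p/σ'_0) + C_c·log₁₀(σ'_f/σ'_p)]
    = 2.5/2.12 × [0.052×log₁₀(46.6/22.682) + 0.15×log₁₀(150.91/46.6)]
    = 1.1792 × [0.016261 + 0.07655] = 0.1094 m

S_c ≈ 109 mm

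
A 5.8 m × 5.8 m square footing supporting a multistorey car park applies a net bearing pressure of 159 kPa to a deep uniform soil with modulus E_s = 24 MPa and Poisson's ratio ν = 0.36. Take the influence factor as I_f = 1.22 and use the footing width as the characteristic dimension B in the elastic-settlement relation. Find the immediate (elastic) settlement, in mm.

Immediate (elastic) settlement: S_e = q·B·(1−ν²)/E_s · I_f.
E_s = 24 MPa = 24000 kPa.
S_e = 159 × 5.8 × (1 − 0.36²) / 24000 × 1.22
    = 159 × 5.8 × 0.8704 / 24000 × 1.22
    = 0.0408 m = 40.8 mm

S_e ≈ 40.8 mm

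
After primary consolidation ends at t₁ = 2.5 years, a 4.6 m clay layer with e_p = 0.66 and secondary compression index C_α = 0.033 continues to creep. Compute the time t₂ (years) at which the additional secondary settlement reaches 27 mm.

S_s = C_α·H/(1+e_p)·log₁₀(t₂/t₁) ⇒ log₁₀(t₂/t₁) = S_s·(1+e_p)/(C_α·H).
log₁₀(t₂/t₁) = 0.027 × (1+0.66) / (0.033×4.6) = 0.2953
t₂ = t₁ × 10^0.2953 = 2.5 × 1.974 = 4.934 years

t₂ ≈ 4.93 years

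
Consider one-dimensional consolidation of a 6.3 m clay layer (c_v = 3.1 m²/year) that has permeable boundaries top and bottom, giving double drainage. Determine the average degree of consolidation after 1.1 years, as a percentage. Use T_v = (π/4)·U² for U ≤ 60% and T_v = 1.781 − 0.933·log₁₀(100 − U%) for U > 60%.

Drainage path length: H_d = H/2 = 3.15 m (double drainage).
T_v = c_v·t/H_d² = 3.1×1.1/3.15² = 0.34366.
T_v = 0.34366 corresponds to the U > 60% branch:
U = 1 − 10^((1.781 − T_v)/0.933)/100 = 0.6528

U ≈ 65.3 %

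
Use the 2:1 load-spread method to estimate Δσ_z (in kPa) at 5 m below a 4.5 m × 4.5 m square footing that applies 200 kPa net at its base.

Δσ_z ≈ 44.9 kPa

By the 2:1 method the load spreads at 1 horizontal : 2 vertical, so at depth z the loaded area has grown by z in each plan dimension:
Δσ = qBL/((B+z)(L+z)) = 200×4.5×4.5/((4.5+5)(4.5+5)) = 44.875 kPa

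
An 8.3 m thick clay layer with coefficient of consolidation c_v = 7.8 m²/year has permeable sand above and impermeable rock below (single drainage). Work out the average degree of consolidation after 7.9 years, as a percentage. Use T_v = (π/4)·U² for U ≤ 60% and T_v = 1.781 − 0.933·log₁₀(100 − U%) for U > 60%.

Drainage path length: H_d = H = 8.3 m (single drainage).
T_v = c_v·t/H_d² = 7.8×7.9/8.3² = 0.89447.
T_v = 0.89447 corresponds to the U > 60% branch:
U = 1 − 10^((1.781 − T_v)/0.933)/100 = 0.9108

U ≈ 91.1 %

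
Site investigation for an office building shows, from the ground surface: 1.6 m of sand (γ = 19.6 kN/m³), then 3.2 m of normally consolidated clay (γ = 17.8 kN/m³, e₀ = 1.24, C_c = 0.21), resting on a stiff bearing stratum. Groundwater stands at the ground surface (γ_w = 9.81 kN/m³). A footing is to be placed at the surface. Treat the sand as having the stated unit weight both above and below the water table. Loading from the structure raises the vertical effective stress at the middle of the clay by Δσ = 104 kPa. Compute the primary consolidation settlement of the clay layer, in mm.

S_c ≈ 200 mm

Mid-depth of clay below the ground surface: z = 1.6 + 3.2/2 = 3.2 m.
Total vertical stress at mid-clay: σ_v = 19.6×1.6 + 17.8×1.6 = 59.84 kPa.
Pore pressure: u = 9.81×(3.2 − 0) = 31.392 kPa.
Initial effective stress: σ'_0 = σ_v − u = 59.84 − 31.392 = 28.448 kPa.
Final effective stress: σ'_f = σ'_0 + Δσ = 28.448 + 104 = 132.45 kPa.
Normally consolidated clay, so the full stress increment lies on the virgin compression line:
S_c = C_c·H/(1+e₀)·log₁₀(σ'_f/σ'_0) = 0.21×3.2/(1+1.24)×log₁₀(132.45/28.448)
    = 0.3 × 0.668 = 0.2004 m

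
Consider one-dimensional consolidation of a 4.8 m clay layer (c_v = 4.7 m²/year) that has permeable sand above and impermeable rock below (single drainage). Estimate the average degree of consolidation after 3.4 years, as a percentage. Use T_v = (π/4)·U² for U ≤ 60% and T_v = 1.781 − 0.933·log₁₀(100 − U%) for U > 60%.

U ≈ 85.4 %

Drainage path length: H_d = H = 4.8 m (single drainage).
T_v = c_v·t/H_d² = 4.7×3.4/4.8² = 0.69358.
T_v = 0.69358 corresponds to the U > 60% branch:
U = 1 − 10^((1.781 − T_v)/0.933)/100 = 0.8536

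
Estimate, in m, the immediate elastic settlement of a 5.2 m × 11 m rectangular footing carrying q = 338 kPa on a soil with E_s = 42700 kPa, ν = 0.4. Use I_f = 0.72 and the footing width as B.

Immediate (elastic) settlement: S_e = q·B·(1−ν²)/E_s · I_f.
S_e = 338 × 5.2 × (1 − 0.4²) / 42700 × 0.72
    = 338 × 5.2 × 0.84 / 42700 × 0.72
    = 0.02489 m

S_e ≈ 0.0249 m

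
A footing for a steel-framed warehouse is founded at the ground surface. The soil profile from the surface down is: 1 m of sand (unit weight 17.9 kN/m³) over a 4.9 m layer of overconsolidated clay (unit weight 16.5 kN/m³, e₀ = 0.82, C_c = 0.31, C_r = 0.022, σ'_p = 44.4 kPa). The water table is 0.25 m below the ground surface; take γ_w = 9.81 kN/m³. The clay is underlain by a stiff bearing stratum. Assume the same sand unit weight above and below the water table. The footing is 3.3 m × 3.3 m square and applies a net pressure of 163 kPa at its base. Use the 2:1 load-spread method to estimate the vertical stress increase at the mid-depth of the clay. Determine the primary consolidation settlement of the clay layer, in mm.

Mid-depth of clay below the ground surface: z = 1 + 4.9/2 = 3.45 m.
Total vertical stress at mid-clay: σ_v = 17.9×1 + 16.5×2.45 = 58.325 kPa.
Pore pressure: u = 9.81×(3.45 − 0.25) = 31.392 kPa.
Initial effective stress: σ'_0 = σ_v − u = 58.325 − 31.392 = 26.933 kPa.
Stress increase at mid-clay by the 2:1 spreading method:
Δσ = qBL/((B+z)(L+z)) = 163×3.3×3.3/((3.3+3.45)(3.3+3.45)) = 38.959 kPa
Final effective stress: σ'_f = 26.933 + 38.959 = 65.892 kPa.
σ'_f = 65.892 > σ'_p = 44.4 kPa, so the stress path crosses the preconsolidation pressure — recompression up to σ'_p, then virgin compression beyond:
S_c = H/(1+e₀)·[C_r·log₁₀(σ'_p/σ'_0) + C_c·log₁₀(σ'_f/σ'_p)]
    = 4.9/1.82 × [0.022×log₁₀(44.4/26.933) + 0.31×log₁₀(65.892/44.4)]
    = 2.6923 × [0.0047762 + 0.053149] = 0.156 m

S_c ≈ 156 mm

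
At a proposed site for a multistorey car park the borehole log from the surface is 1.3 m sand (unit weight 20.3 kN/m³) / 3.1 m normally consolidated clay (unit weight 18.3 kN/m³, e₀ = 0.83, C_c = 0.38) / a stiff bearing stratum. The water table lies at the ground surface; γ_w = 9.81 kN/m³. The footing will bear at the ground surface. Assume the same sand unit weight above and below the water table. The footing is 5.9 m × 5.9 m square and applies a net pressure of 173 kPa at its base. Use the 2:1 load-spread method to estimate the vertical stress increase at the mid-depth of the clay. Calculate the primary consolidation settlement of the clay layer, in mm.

S_c ≈ 383 mm

Mid-depth of clay below the ground surface: z = 1.3 + 3.1/2 = 2.85 m.
Total vertical stress at mid-clay: σ_v = 20.3×1.3 + 18.3×1.55 = 54.755 kPa.
Pore pressure: u = 9.81×(2.85 − 0) = 27.959 kPa.
Initial effective stress: σ'_0 = σ_v − u = 54.755 − 27.959 = 26.796 kPa.
Stress increase at mid-clay by the 2:1 spreading method:
Δσ = qBL/((B+z)(L+z)) = 173×5.9×5.9/((5.9+2.85)(5.9+2.85)) = 78.656 kPa
Final effective stress: σ'_f = σ'_0 + Δσ = 26.796 + 78.656 = 105.45 kPa.
Normally consolidated clay, so the full stress increment lies on the virgin compression line:
S_c = C_c·H/(1+e₀)·log₁₀(σ'_f/σ'_0) = 0.38×3.1/(1+0.83)×log₁₀(105.45/26.796)
    = 0.64372 × 0.59498 = 0.383 m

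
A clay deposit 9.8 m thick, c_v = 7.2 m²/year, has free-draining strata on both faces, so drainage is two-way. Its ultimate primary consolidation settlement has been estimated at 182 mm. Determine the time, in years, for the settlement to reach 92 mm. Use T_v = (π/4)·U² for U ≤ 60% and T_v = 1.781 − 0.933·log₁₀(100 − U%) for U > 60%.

t ≈ 0.669 years

Drainage path length: H_d = H/2 = 4.9 m (double drainage).
U = S(t)/S_ult = 92/182 = 0.5055.
U ≤ 60%: T_v = (π/4)·U² = (π/4)×0.50549² = 0.20069.
t = T_v·H_d²/c_v = 0.20069×4.9²/7.2 = 0.6692 years.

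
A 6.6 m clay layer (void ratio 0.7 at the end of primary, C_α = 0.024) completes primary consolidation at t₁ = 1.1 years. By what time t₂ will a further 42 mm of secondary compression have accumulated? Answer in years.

S_s = C_α·H/(1+e_p)·log₁₀(t₂/t₁) ⇒ log₁₀(t₂/t₁) = S_s·(1+e_p)/(C_α·H).
log₁₀(t₂/t₁) = 0.042 × (1+0.7) / (0.024×6.6) = 0.4508
t₂ = t₁ × 10^0.4508 = 1.1 × 2.823 = 3.106 years

t₂ ≈ 3.11 years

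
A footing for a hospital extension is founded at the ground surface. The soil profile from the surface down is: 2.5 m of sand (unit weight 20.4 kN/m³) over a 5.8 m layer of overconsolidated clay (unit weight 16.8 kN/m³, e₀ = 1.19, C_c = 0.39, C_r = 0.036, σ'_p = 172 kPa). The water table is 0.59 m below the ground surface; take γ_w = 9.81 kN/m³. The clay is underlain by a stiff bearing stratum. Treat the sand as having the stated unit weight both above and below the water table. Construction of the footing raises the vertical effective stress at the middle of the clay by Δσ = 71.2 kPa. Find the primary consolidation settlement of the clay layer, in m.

S_c ≈ 0.0355 m

Mid-depth of clay below the ground surface: z = 2.5 + 5.8/2 = 5.4 m.
Total vertical stress at mid-clay: σ_v = 20.4×2.5 + 16.8×2.9 = 99.72 kPa.
Pore pressure: u = 9.81×(5.4 − 0.59) = 47.186 kPa.
Initial effective stress: σ'_0 = σ_v − u = 99.72 − 47.186 = 52.534 kPa.
Final effective stress: σ'_f = 52.534 + 71.2 = 123.73 kPa.
σ'_f = 123.73 ≤ σ'_p = 172 kPa, so the clay remains overconsolidated and only the recompression index applies:
S_c = C_r·H/(1+e₀)·log₁₀(σ'_f/σ'_0) = 0.036×5.8/2.19×log₁₀(123.73/52.534)
    = 0.095342 × 0.37203 = 0.03547 m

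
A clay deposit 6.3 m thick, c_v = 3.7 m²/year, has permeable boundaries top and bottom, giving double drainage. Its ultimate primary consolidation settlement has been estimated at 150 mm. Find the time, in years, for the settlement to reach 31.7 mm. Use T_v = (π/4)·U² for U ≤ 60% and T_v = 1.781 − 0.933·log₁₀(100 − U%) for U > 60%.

t ≈ 0.0941 years

Drainage path length: H_d = H/2 = 3.15 m (double drainage).
U = S(t)/S_ult = 31.7/150 = 0.2113.
U ≤ 60%: T_v = (π/4)·U² = (π/4)×0.21133² = 0.035077.
t = T_v·H_d²/c_v = 0.035077×3.15²/3.7 = 0.09407 years.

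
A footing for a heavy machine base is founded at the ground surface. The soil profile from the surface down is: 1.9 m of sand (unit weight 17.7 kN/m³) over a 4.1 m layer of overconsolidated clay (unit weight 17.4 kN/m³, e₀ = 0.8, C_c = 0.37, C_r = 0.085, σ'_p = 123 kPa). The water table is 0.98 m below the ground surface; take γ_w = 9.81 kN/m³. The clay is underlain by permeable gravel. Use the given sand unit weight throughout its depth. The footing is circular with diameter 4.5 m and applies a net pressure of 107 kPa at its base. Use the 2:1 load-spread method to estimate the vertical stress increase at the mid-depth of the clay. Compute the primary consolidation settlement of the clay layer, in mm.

S_c ≈ 47.3 mm

Mid-depth of clay below the ground surface: z = 1.9 + 4.1/2 = 3.95 m.
Total vertical stress at mid-clay: σ_v = 17.7×1.9 + 17.4×2.05 = 69.3 kPa.
Pore pressure: u = 9.81×(3.95 − 0.98) = 29.136 kPa.
Initial effective stress: σ'_0 = σ_v − u = 69.3 − 29.136 = 40.164 kPa.
Stress increase at mid-clay by the 2:1 spreading method:
Δσ ≈ qD²/(D+z)² = 107×4.5²/(4.5+3.95)² = 30.346 kPa
Final effective stress: σ'_f = 40.164 + 30.346 = 70.51 kPa.
σ'_f = 70.51 ≤ σ'_p = 123 kPa, so the clay remains overconsolidated and only the recompression index applies:
S_c = C_r·H/(1+e₀)·log₁₀(σ'_f/σ'_0) = 0.085×4.1/1.8×log₁₀(70.51/40.164)
    = 0.19361 × 0.24441 = 0.04732 m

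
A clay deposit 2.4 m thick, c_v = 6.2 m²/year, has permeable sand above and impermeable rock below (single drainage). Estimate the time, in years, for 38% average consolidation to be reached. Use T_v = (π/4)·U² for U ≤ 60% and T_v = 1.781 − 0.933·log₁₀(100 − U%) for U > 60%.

Drainage path length: H_d = H = 2.4 m (single drainage).
U ≤ 60%: T_v = (π/4)·U² = (π/4)×0.38² = 0.11341.
t = T_v·H_d²/c_v = 0.11341×2.4²/6.2 = 0.1054 years.

t ≈ 0.105 years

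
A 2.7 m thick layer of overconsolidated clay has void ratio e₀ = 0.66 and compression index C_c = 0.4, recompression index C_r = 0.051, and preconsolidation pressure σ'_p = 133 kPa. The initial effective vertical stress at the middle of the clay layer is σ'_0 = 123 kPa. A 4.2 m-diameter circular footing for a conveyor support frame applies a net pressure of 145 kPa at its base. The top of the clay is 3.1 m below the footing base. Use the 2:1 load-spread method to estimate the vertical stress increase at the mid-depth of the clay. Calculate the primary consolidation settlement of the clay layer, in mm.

S_c ≈ 50 mm

Mid-depth of clay below the footing base: z = 3.1 + 2.7/2 = 4.45 m.
Stress increase at mid-clay by the 2:1 spreading method:
Δσ ≈ qD²/(D+z)² = 145×4.2²/(4.2+4.45)² = 34.185 kPa
Final effective stress: σ'_f = 123 + 34.185 = 157.19 kPa.
σ'_f = 157.19 > σ'_p = 133 kPa, so the stress path crosses the preconsolidation pressure — recompression up to σ'_p, then virgin compression beyond:
S_c = H/(1+e₀)·[C_r·log₁₀(σ'_p/σ'_0) + C_c·log₁₀(σ'_f/σ'_p)]
    = 2.7/1.66 × [0.051×log₁₀(133/123) + 0.4×log₁₀(157.19/133)]
    = 1.6265 × [0.0017313 + 0.029029] = 0.05003 m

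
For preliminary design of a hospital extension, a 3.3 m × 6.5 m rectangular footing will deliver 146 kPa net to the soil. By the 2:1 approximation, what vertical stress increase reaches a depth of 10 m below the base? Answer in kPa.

By the 2:1 method the load spreads at 1 horizontal : 2 vertical, so at depth z the loaded area has grown by z in each plan dimension:
Δσ = qBL/((B+z)(L+z)) = 146×3.3×6.5/((3.3+10)(6.5+10)) = 14.271 kPa

Δσ_z ≈ 14.3 kPa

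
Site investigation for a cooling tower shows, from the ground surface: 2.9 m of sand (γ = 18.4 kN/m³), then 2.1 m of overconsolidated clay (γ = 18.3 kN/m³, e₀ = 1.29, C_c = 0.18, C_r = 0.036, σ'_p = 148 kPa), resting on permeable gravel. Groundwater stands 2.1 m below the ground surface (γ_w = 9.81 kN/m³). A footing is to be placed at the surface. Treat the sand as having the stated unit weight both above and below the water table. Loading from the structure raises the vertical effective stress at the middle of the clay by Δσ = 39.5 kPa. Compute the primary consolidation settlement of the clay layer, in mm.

S_c ≈ 7.82 mm

Mid-depth of clay below the ground surface: z = 2.9 + 2.1/2 = 3.95 m.
Total vertical stress at mid-clay: σ_v = 18.4×2.9 + 18.3×1.05 = 72.575 kPa.
Pore pressure: u = 9.81×(3.95 − 2.1) = 18.149 kPa.
Initial effective stress: σ'_0 = σ_v − u = 72.575 − 18.149 = 54.426 kPa.
Final effective stress: σ'_f = 54.426 + 39.5 = 93.926 kPa.
σ'_f = 93.926 ≤ σ'_p = 148 kPa, so the clay remains overconsolidated and only the recompression index applies:
S_c = C_r·H/(1+e₀)·log₁₀(σ'_f/σ'_0) = 0.036×2.1/2.29×log₁₀(93.926/54.426)
    = 0.033013 × 0.23698 = 0.007823 m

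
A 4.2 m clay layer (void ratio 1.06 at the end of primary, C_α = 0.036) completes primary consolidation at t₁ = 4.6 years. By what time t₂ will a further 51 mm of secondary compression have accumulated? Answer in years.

S_s = C_α·H/(1+e_p)·log₁₀(t₂/t₁) ⇒ log₁₀(t₂/t₁) = S_s·(1+e_p)/(C_α·H).
log₁₀(t₂/t₁) = 0.051 × (1+1.06) / (0.036×4.2) = 0.6948
t₂ = t₁ × 10^0.6948 = 4.6 × 4.953 = 22.78 years

t₂ ≈ 22.8 years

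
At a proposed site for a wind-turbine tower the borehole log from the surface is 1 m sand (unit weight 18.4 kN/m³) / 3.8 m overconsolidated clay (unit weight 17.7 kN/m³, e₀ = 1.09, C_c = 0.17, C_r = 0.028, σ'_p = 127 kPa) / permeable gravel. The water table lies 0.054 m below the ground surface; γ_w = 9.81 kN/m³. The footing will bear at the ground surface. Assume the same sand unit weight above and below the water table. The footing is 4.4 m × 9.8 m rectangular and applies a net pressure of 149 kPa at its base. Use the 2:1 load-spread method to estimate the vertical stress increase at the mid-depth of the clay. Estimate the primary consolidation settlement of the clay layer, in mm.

S_c ≈ 29.9 mm

Mid-depth of clay below the ground surface: z = 1 + 3.8/2 = 2.9 m.
Total vertical stress at mid-clay: σ_v = 18.4×1 + 17.7×1.9 = 52.03 kPa.
Pore pressure: u = 9.81×(2.9 − 0.054) = 27.919 kPa.
Initial effective stress: σ'_0 = σ_v − u = 52.03 − 27.919 = 24.111 kPa.
Stress increase at mid-clay by the 2:1 spreading method:
Δσ = qBL/((B+z)(L+z)) = 149×4.4×9.8/((4.4+2.9)(9.8+2.9)) = 69.301 kPa
Final effective stress: σ'_f = 24.111 + 69.301 = 93.412 kPa.
σ'_f = 93.412 ≤ σ'_p = 127 kPa, so the clay remains overconsolidated and only the recompression index applies:
S_c = C_r·H/(1+e₀)·log₁₀(σ'_f/σ'_0) = 0.028×3.8/2.09×log₁₀(93.412/24.111)
    = 0.05091 × 0.58819 = 0.02994 m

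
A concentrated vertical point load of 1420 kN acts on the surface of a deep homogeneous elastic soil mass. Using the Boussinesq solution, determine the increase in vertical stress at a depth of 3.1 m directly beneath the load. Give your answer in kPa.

Boussinesq vertical stress below a point load on an elastic half-space:
Δσ_z = 3P/(2πz²) · [1 + (r/z)²]^(−5/2)
r/z = 0/3.1 = 0; [1+(r/z)²]^(−5/2) = 1.
Δσ_z = 3×1420/(2π×3.1²) × 1 = 70.552 × 1 = 70.55 kPa

Δσ_z ≈ 70.6 kPa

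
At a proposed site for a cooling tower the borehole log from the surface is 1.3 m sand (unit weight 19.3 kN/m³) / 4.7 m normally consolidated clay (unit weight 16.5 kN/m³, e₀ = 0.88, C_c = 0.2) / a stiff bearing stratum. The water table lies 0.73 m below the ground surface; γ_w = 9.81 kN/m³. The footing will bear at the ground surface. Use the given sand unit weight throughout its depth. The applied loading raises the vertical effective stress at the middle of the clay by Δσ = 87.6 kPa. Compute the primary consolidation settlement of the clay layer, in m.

Mid-depth of clay below the ground surface: z = 1.3 + 4.7/2 = 3.65 m.
Total vertical stress at mid-clay: σ_v = 19.3×1.3 + 16.5×2.35 = 63.865 kPa.
Pore pressure: u = 9.81×(3.65 − 0.73) = 28.645 kPa.
Initial effective stress: σ'_0 = σ_v − u = 63.865 − 28.645 = 35.22 kPa.
Final effective stress: σ'_f = σ'_0 + Δσ = 35.22 + 87.6 = 122.82 kPa.
Normally consolidated clay, so the full stress increment lies on the virgin compression line:
S_c = C_c·H/(1+e₀)·log₁₀(σ'_f/σ'_0) = 0.2×4.7/(1+0.88)×log₁₀(122.82/35.22)
    = 0.5 × 0.54248 = 0.2712 m

S_c ≈ 0.271 m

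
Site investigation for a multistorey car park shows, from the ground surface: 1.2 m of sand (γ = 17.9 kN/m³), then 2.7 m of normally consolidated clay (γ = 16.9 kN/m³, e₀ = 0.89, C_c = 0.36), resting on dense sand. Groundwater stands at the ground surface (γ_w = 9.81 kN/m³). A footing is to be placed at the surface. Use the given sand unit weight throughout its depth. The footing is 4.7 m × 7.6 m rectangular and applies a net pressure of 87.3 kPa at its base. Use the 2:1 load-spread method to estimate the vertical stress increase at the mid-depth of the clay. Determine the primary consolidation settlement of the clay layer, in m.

S_c ≈ 0.26 m

Mid-depth of clay below the ground surface: z = 1.2 + 2.7/2 = 2.55 m.
Total vertical stress at mid-clay: σ_v = 17.9×1.2 + 16.9×1.35 = 44.295 kPa.
Pore pressure: u = 9.81×(2.55 − 0) = 25.015 kPa.
Initial effective stress: σ'_0 = σ_v − u = 44.295 − 25.015 = 19.28 kPa.
Stress increase at mid-clay by the 2:1 spreading method:
Δσ = qBL/((B+z)(L+z)) = 87.3×4.7×7.6/((4.7+2.55)(7.6+2.55)) = 42.376 kPa
Final effective stress: σ'_f = σ'_0 + Δσ = 19.28 + 42.376 = 61.656 kPa.
Normally consolidated clay, so the full stress increment lies on the virgin compression line:
S_c = C_c·H/(1+e₀)·log₁₀(σ'_f/σ'_0) = 0.36×2.7/(1+0.89)×log₁₀(61.656/19.28)
    = 0.51429 × 0.50487 = 0.2596 m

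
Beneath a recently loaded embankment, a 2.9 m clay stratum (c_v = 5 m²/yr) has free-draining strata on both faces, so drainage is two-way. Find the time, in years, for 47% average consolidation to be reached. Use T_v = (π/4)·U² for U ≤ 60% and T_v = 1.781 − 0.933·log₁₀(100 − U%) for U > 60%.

Drainage path length: H_d = H/2 = 1.45 m (double drainage).
U ≤ 60%: T_v = (π/4)·U² = (π/4)×0.47² = 0.17349.
t = T_v·H_d²/c_v = 0.17349×1.45²/5 = 0.07295 years.

t ≈ 0.073 years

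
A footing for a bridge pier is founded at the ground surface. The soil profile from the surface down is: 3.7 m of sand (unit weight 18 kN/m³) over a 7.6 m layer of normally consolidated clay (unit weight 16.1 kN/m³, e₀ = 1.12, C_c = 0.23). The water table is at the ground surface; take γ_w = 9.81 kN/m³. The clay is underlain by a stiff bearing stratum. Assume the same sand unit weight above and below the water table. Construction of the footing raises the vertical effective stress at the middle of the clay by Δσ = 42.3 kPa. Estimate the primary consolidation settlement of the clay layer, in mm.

S_c ≈ 207 mm

Mid-depth of clay below the ground surface: z = 3.7 + 7.6/2 = 7.5 m.
Total vertical stress at mid-clay: σ_v = 18×3.7 + 16.1×3.8 = 127.78 kPa.
Pore pressure: u = 9.81×(7.5 − 0) = 73.575 kPa.
Initial effective stress: σ'_0 = σ_v − u = 127.78 − 73.575 = 54.205 kPa.
Final effective stress: σ'_f = σ'_0 + Δσ = 54.205 + 42.3 = 96.505 kPa.
Normally consolidated clay, so the full stress increment lies on the virgin compression line:
S_c = C_c·H/(1+e₀)·log₁₀(σ'_f/σ'_0) = 0.23×7.6/(1+1.12)×log₁₀(96.505/54.205)
    = 0.82453 × 0.25051 = 0.2066 m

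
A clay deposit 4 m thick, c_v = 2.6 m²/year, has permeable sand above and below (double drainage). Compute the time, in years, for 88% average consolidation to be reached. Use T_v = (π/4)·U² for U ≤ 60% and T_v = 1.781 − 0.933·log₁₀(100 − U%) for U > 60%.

t ≈ 1.19 years

Drainage path length: H_d = H/2 = 2 m (double drainage).
U > 60%: T_v = 1.781 − 0.933·log₁₀(100 − 88) = 0.77412.
t = T_v·H_d²/c_v = 0.77412×2²/2.6 = 1.191 years.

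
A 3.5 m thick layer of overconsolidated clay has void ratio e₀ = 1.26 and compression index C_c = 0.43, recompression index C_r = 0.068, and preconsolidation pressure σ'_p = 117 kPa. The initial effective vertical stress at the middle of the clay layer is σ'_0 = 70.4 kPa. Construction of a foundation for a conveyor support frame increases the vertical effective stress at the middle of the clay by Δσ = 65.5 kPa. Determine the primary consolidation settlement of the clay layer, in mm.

Final effective stress: σ'_f = 70.4 + 65.5 = 135.9 kPa.
σ'_f = 135.9 > σ'_p = 117 kPa, so the stress path crosses the preconsolidation pressure — recompression up to σ'_p, then virgin compression beyond:
S_c = H/(1+e₀)·[C_r·log₁₀(σ'_p/σ'_0) + C_c·log₁₀(σ'_f/σ'_p)]
    = 3.5/2.26 × [0.068×log₁₀(117/70.4) + 0.43×log₁₀(135.9/117)]
    = 1.5487 × [0.015002 + 0.027964] = 0.06654 m

S_c ≈ 66.5 mm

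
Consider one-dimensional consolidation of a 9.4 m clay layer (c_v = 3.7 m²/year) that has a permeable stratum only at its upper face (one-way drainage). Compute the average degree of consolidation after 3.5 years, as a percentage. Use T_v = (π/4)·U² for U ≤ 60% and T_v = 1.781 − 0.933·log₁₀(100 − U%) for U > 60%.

Drainage path length: H_d = H = 9.4 m (single drainage).
T_v = c_v·t/H_d² = 3.7×3.5/9.4² = 0.14656.
T_v = 0.14656 corresponds to the U ≤ 60% branch:
U = √(4T_v/π) = 0.432

U ≈ 43.2 %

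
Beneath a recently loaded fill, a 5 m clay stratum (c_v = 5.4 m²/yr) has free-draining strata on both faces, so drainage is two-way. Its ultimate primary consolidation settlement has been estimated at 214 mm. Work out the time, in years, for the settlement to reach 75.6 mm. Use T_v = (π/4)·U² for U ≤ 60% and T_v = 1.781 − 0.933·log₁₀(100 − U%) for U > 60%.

Drainage path length: H_d = H/2 = 2.5 m (double drainage).
U = S(t)/S_ult = 75.6/214 = 0.3533.
U ≤ 60%: T_v = (π/4)·U² = (π/4)×0.35327² = 0.098018.
t = T_v·H_d²/c_v = 0.098018×2.5²/5.4 = 0.1134 years.

t ≈ 0.113 years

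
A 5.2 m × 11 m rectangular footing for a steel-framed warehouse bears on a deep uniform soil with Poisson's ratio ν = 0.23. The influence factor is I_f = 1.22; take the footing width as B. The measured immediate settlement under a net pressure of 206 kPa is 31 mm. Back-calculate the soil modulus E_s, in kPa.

S_e = q·B·(1−ν²)/E_s · I_f  ⇒  E_s = q·B·(1−ν²)·I_f / S_e.
E_s = 206 × 5.2 × 0.9471 × 1.22 / 0.031 = 39930 kPa

E_s ≈ 39900 kPa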